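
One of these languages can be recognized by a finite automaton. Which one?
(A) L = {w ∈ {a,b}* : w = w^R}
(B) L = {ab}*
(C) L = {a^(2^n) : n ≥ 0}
(B) {ab}*

(B) L = {ab}* is regular.

This can be recognized by a finite automaton (DFA/NFA).
Regular expressions like {ab}* define regular languages.

The other choices are not regular:
- {a^(2^n) : n ≥ 0}: After pumping, length is no longer a power of 2
- {w ∈ {a,b}* : w = w^R}: After pumping, the string is no longer symmetric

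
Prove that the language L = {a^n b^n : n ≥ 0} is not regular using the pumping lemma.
Assume for contradiction that L is regular, and let p ≥ 1 be the pumping length given by the pumping lemma.
Choose s = a^p b^p. Then s ∈ L and |s| = 2p ≥ p.
By the pumping lemma, s = xyz for some x, y, z with |xy| ≤ p, |y| ≥ 1, and xy^i z ∈ L for every i ≥ 0.
Since |xy| ≤ p and the first p symbols of s are all a's, we must have y = a^k for some k with 1 ≤ k ≤ p.

Take i = 0: xy⁰z = a^(p − k) b^p.
This string has p − k a's but p b's, and p − k < p because k ≥ 1. So xy⁰z ∉ L.

This contradicts the pumping lemma, which requires xy^i z ∈ L for all i ≥ 0.
Hence L = {a^n b^n : n ≥ 0} is not regular. ∎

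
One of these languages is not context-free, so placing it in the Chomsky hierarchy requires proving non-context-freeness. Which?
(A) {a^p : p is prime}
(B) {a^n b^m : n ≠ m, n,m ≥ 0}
(A) {a^p : p is prime}

(A) {a^p : p is prime} requires the CFL pumping lemma.

- {a^n b^m : n ≠ m, n,m ≥ 0} is context-free (but not regular)
  • Can be shown non-regular with the regular pumping lemma
  • After pumping a's, we can make n = m

- {a^p : p is prime} is NOT context-free
  • Requires the CFL pumping lemma to prove
  • The CFL pumping lemma also fails because prime gaps are unbounded

The CFL pumping lemma is "stronger" in that it can prove non-membership
in the larger class of context-free languages.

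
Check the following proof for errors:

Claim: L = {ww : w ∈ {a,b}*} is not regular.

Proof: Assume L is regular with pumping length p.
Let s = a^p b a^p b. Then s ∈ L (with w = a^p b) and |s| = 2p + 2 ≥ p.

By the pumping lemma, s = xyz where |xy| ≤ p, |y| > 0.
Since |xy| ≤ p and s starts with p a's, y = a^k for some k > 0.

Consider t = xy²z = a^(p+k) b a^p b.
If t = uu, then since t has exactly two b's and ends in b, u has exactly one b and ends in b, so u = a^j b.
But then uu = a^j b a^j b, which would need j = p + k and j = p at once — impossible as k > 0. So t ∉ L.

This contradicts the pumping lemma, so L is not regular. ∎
The proof is correct.

This proof is valid because:
1. s = a^p b a^p b is in L and is chosen in terms of p, so |s| ≥ p holds for every p
2. The decomposition analysis is correct: |xy| ≤ p forces y to lie inside the leading a's
3. The contradiction is valid: the argument shows a^(p+k) b a^p b cannot be split into two equal halves
4. The conclusion follows logically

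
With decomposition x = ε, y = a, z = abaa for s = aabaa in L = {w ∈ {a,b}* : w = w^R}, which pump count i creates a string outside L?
i = 2

xy²z = ε · aa · abaa = aaabaa; aaabaa reversed is aabaaa ≠ aaabaa, so it is not a palindrome and is not in L.
(Other choices also work, e.g. i = 0, 3; only i = 1 is guaranteed to stay in L since xy¹z = s.)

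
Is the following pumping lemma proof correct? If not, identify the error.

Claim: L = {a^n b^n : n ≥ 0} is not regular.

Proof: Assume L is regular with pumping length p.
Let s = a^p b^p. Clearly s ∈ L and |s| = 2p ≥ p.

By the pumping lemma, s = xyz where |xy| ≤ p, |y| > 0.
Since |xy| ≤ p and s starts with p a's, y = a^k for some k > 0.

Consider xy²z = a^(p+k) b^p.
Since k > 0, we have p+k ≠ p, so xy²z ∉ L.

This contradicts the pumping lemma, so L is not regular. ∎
The proof is correct.

This proof is valid because:
1. The string s = a^p b^p is correctly in L
2. The decomposition analysis is correct: y must consist only of a's
3. The contradiction is valid: pumping increases a's but not b's
4. The conclusion follows logically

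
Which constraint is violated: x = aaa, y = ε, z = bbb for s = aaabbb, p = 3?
Violated: |y| > 0

The decomposition x = aaa, y = ε, z = bbb for s = aaabbb with p = 3
violates the constraint: |y| > 0

|y| = 0, but the pumping lemma requires |y| > 0 (y must be non-empty).

Pumping lemma constraints:
1. xyz = s (decomposition is valid)
2. |xy| ≤ p
3. |y| > 0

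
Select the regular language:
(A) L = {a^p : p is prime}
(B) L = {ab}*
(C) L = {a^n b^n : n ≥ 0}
(B) {ab}*

(B) L = {ab}* is regular.

This can be recognized by a finite automaton (DFA/NFA).
Regular expressions like {ab}* define regular languages.

The other choices are not regular:
- {a^n b^n : n ≥ 0}: After pumping, the number of a's and b's become unequal
- {a^p : p is prime}: After pumping, the length becomes composite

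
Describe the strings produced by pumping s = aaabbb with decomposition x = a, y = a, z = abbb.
{xy^i z : i ≥ 0} = {a^(2+i) b^3 : i ≥ 0} = {aabbb, aaabbb, aaaabbb, ...}

With x = a, y = a, z = abbb: Starting with aaabbb and pumping the second 'a', we get strings with 2+i a's followed by 3 b's for i = 0, 1, 2, ...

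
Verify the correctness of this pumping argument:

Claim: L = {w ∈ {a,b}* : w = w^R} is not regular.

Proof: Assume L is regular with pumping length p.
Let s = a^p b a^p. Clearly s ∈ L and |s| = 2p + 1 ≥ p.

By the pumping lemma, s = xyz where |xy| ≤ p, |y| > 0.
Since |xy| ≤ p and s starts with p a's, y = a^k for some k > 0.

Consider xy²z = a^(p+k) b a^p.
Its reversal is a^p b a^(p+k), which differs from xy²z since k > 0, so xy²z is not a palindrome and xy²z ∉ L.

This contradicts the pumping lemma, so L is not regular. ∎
The proof is correct.

This proof is valid because:
1. s = a^p b a^p is in L and is chosen in terms of p, so |s| ≥ p holds for every p
2. The decomposition analysis is correct: |xy| ≤ p forces y to lie inside the leading a's
3. The contradiction is valid: a^(p+k) b a^p has more a's before the b than after it, so it is not a palindrome
4. The conclusion follows logically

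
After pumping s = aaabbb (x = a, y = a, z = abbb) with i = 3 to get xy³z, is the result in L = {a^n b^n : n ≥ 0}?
No

xy³z = a · aaa · abbb = aaaaabbb.
aaaaabbb has 5 a's and 3 b's; 5 ≠ 3, so it is not in L.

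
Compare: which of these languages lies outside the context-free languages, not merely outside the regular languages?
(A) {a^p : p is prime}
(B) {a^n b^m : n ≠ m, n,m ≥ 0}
(A) {a^p : p is prime}

(A) {a^p : p is prime} requires the CFL pumping lemma.

- {a^n b^m : n ≠ m, n,m ≥ 0} is context-free (but not regular)
  • Can be shown non-regular with the regular pumping lemma
  • After pumping a's, we can make n = m

- {a^p : p is prime} is NOT context-free
  • Requires the CFL pumping lemma to prove
  • The CFL pumping lemma also fails because prime gaps are unbounded

The CFL pumping lemma is "stronger" in that it can prove non-membership
in the larger class of context-free languages.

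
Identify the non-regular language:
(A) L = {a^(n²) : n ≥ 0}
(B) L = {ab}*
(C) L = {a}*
(A) {a^(n²) : n ≥ 0}

(A) L = {a^(n²) : n ≥ 0} is NOT regular.

The pumping lemma can be used to prove this:
After pumping, length is no longer a perfect square

The other languages are regular because they can be recognized by finite automata.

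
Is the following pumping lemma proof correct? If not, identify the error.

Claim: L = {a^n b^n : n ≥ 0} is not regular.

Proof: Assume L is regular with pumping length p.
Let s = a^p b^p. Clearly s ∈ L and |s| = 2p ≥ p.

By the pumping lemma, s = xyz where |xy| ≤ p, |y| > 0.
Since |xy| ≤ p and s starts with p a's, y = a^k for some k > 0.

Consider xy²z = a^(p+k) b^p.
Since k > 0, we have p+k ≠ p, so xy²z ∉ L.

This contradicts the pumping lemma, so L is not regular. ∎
The proof is correct.

This proof is valid because:
1. The string s = a^p b^p is correctly in L
2. The decomposition analysis is correct: y must consist only of a's
3. The contradiction is valid: pumping increases a's but not b's
4. The conclusion follows logically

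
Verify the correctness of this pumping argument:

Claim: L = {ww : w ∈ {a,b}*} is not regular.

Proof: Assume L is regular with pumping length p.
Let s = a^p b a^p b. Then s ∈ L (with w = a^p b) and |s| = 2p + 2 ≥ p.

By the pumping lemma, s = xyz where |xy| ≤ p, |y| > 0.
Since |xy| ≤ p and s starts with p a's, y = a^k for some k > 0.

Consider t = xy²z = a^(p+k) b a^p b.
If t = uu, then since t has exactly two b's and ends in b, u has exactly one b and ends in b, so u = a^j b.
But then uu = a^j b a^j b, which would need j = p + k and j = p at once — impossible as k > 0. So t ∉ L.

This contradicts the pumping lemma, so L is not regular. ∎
The proof is correct.

This proof is valid because:
1. s = a^p b a^p b is in L and is chosen in terms of p, so |s| ≥ p holds for every p
2. The decomposition analysis is correct: |xy| ≤ p forces y to lie inside the leading a's
3. The contradiction is valid: the argument shows a^(p+k) b a^p b cannot be split into two equal halves
4. The conclusion follows logically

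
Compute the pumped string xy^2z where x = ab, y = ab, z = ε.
ababab

Given x = 'ab', y = 'ab', z = '' and i = 2:

xy^2z = x + y·y·...·y (2 times) + z
       = 'ab' + 'ab'^2 + ''
       = 'ab' + 'abab' + ''
       = 'ababab'

The pumped string is 'ababab' with length 6.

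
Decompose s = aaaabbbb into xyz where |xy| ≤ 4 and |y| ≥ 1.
x = '', y = 'aaaa', z = 'bbbb'

For s = aaaabbbb and p = 4, one valid decomposition is:
- x = '' (length 0)
- y = 'aaaa' (length 4)
- z = 'bbbb' (length 4)

Verification:
- xyz = '' + 'aaaa' + 'bbbb' = aaaabbbb ✓
- |xy| = 4 ≤ 4 ✓
- |y| = 4 > 0 ✓

All pumping lemma constraints are satisfied.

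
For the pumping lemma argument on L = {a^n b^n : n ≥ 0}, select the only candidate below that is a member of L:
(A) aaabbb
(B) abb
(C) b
(A) aaabbb

The pumping lemma is applied to a string s that lies in L, so first check membership of each option:
- (A) aaabbb = a^3 b^3 has equal counts (3 = 3), so it is in L ✓
- (B) abb has 1 a's and 2 b's; 1 ≠ 2, so it is not in L ✗
- (C) b has 0 a's and 1 b's; 0 ≠ 1, so it is not in L ✗

Only (A) aaabbb is in L, so it is the only candidate that could play the role of s.
(In a complete proof one picks s in terms of the pumping length p so that |s| ≥ p is guaranteed; a fixed string like aaabbb illustrates the shape of such an s.)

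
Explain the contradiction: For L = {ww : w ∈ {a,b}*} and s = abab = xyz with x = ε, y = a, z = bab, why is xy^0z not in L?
xy⁰z = bab ∉ L

Pumping with i = 0 replaces y = a by y⁰ = ε:
- Original: s = xyz = abab; abab splits into halves ab · ab, which are equal, so it is in L (w = ab)
- Pumped: xy⁰z = ε · ε · bab = bab
- bab has odd length 3, so it cannot be written as ww and is not in L

The pumping lemma would require xy⁰z ∈ L, so this decomposition yields a contradiction.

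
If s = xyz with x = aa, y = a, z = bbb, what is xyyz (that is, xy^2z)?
aaaabbb

Given x = 'aa', y = 'a', z = 'bbb' and i = 2:

xy^2z = x + y·y·...·y (2 times) + z
       = 'aa' + 'a'^2 + 'bbb'
       = 'aa' + 'aa' + 'bbb'
       = 'aaaabbb'

The pumped string is 'aaaabbb' with length 7.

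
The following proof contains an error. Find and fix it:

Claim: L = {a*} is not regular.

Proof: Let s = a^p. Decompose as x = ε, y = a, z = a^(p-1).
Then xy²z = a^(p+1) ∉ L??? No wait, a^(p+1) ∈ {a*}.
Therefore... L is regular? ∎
Error: The proof attempts to show a*  is not regular, but a* IS regular!

Correction: a* is a regular language (recognized by a simple DFA with one accepting state and self-loop on 'a'). The pumping lemma can only prove non-regularity, not regularity. For regular languages, pumping always works.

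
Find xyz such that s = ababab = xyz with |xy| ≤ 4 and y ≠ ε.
x = 'a', y = 'ba', z = 'bab'

For s = ababab and p = 4, one valid decomposition is:
- x = 'a' (length 1)
- y = 'ba' (length 2)
- z = 'bab' (length 3)

Verification:
- xyz = 'a' + 'ba' + 'bab' = ababab ✓
- |xy| = 3 ≤ 4 ✓
- |y| = 2 > 0 ✓

All pumping lemma constraints are satisfied.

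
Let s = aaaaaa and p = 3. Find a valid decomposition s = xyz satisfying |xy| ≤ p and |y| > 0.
x = 'aa', y = 'a', z = 'aaa'

For s = aaaaaa and p = 3, one valid decomposition is:
- x = 'aa' (length 2)
- y = 'a' (length 1)
- z = 'aaa' (length 3)

Verification:
- xyz = 'aa' + 'a' + 'aaa' = aaaaaa ✓
- |xy| = 3 ≤ 3 ✓
- |y| = 1 > 0 ✓

All pumping lemma constraints are satisfied.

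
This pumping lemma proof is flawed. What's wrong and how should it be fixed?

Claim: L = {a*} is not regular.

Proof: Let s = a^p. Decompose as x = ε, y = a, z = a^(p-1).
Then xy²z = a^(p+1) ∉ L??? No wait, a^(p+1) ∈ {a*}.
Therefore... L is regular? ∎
Error: The proof attempts to show a*  is not regular, but a* IS regular!

Correction: a* is a regular language (recognized by a simple DFA with one accepting state and self-loop on 'a'). The pumping lemma can only prove non-regularity, not regularity. For regular languages, pumping always works.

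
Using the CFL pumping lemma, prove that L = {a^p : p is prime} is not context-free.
Assume for contradiction that L is context-free, and let p ≥ 1 be the pumping length given by the pumping lemma for CFLs.
Choose a prime q with q ≥ p and let s = a^q. Then s ∈ L and |s| = q ≥ p.
By the CFL pumping lemma, s = uvxyz for some u, v, x, y, z with |vxy| ≤ p, |vy| ≥ 1, and uv^i xy^i z ∈ L for every i ≥ 0.
All symbols are a's, so only lengths matter: let k = |vy|, with 1 ≤ k ≤ p. Then |uv^i xy^i z| = q + (i − 1)k.

Take i = q + 1: the length is q + qk = q(k + 1).
Both factors satisfy q ≥ 2 and k + 1 ≥ 2, so q(k + 1) is composite and uv^(q+1) xy^(q+1) z ∉ L.

This contradicts the CFL pumping lemma, which requires uv^i xy^i z ∈ L for all i ≥ 0.
Hence L = {a^p : p is prime} is not context-free. ∎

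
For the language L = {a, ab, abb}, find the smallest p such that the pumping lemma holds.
p = 4

For a finite language L, the pumping lemma holds vacuously if p > max|s| for s ∈ L.

The longest string in L = {a, ab, abb} has length 3.
If p = 4, then no string s ∈ L has |s| ≥ p, so the condition is vacuously true.

The minimum pumping length is p = 4.

Why no smaller p works: for any p ≤ 3, the longest string s ∈ L has |s| = 3 ≥ p, so it would
have to be pumpable; but pumping up (i = 2, 3, ...) produces ever longer strings, which cannot all lie in the
finite language L. So the pumping property fails for every p ≤ 3.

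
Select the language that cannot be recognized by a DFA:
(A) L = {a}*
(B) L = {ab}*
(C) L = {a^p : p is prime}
(C) {a^p : p is prime}

(C) L = {a^p : p is prime} is NOT regular.

The pumping lemma can be used to prove this:
After pumping, the length becomes composite

The other languages are regular because they can be recognized by finite automata.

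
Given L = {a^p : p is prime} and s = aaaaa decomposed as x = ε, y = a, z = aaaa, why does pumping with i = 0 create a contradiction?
xy⁰z = aaaa ∉ L

Pumping with i = 0 replaces y = a by y⁰ = ε:
- Original: s = xyz = aaaaa; aaaaa has length 5, which is prime, so it is in L
- Pumped: xy⁰z = ε · ε · aaaa = aaaa
- aaaa has length 4 = 2 × 2, which is not prime, so it is not in L

The pumping lemma would require xy⁰z ∈ L, so this decomposition yields a contradiction.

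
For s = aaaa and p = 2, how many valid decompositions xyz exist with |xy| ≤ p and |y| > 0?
3

For s = 'aaaa' with pumping length p = 2:

Constraints: |xy| ≤ 2, |y| > 0

Valid decompositions (|xy| ≤ p, |y| ≥ 1):
  • x='', y='a', z='aaa'
  • x='a', y='a', z='aa'
  • x='', y='aa', z='aa'

Total count: 3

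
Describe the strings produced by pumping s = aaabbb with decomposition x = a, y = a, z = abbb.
{xy^i z : i ≥ 0} = {a^(2+i) b^3 : i ≥ 0} = {aabbb, aaabbb, aaaabbb, ...}

With x = a, y = a, z = abbb: Starting with aaabbb and pumping the second 'a', we get strings with 2+i a's followed by 3 b's for i = 0, 1, 2, ...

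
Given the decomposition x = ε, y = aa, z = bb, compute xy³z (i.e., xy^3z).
aaaaaabb

Given x = '', y = 'aa', z = 'bb' and i = 3:

xy^3z = x + y·y·...·y (3 times) + z
       = '' + 'aa'^3 + 'bb'
       = '' + 'aaaaaa' + 'bb'
       = 'aaaaaabb'

The pumped string is 'aaaaaabb' with length 8.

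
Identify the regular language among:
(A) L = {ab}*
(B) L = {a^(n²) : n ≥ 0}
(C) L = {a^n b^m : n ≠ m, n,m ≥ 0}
(A) {ab}*

(A) L = {ab}* is regular.

This can be recognized by a finite automaton (DFA/NFA).
Regular expressions like {ab}* define regular languages.

The other choices are not regular:
- {a^n b^m : n ≠ m, n,m ≥ 0}: After pumping a's, we can make n = m
- {a^(n²) : n ≥ 0}: After pumping, length is no longer a perfect square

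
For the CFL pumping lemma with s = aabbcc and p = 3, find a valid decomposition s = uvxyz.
u='aa', v='b', x='b', y='c', z='c'

For s = aabbcc with pumping length p = 3:

One valid decomposition:
- u = 'aa'
- v = 'b'
- x = 'b'
- y = 'c'
- z = 'c'

Verification:
- uvxyz = 'aa' + 'b' + 'b' + 'c' + 'c' = aabbcc ✓
- |vxy| = |'bbc'| = 3 ≤ 3 ✓
- |vy| = |'bc'| = 2 > 0 ✓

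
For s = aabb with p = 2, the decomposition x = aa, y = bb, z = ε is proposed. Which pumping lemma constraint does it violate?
Violated: |xy| ≤ p

The decomposition x = aa, y = bb, z = ε for s = aabb with p = 2
violates the constraint: |xy| ≤ p

|xy| = |aabb| = 4 > 2 = p. The decomposition puts too many characters in xy.

Pumping lemma constraints:
1. xyz = s (decomposition is valid)
2. |xy| ≤ p
3. |y| > 0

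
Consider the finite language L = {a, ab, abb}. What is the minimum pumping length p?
p = 4

For a finite language L, the pumping lemma holds vacuously if p > max|s| for s ∈ L.

The longest string in L = {a, ab, abb} has length 3.
If p = 4, then no string s ∈ L has |s| ≥ p, so the condition is vacuously true.

The minimum pumping length is p = 4.

Why no smaller p works: for any p ≤ 3, the longest string s ∈ L has |s| = 3 ≥ p, so it would
have to be pumpable; but pumping up (i = 2, 3, ...) produces ever longer strings, which cannot all lie in the
finite language L. So the pumping property fails for every p ≤ 3.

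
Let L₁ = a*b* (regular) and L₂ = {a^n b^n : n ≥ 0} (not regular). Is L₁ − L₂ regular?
No — L₁ − L₂ is not regular.

a*b* − {a^n b^n} = {a^n b^m : n ≠ m}. If this were regular, then its complement intersected with a*b*, namely {a^n b^n : n ≥ 0}, would be regular too (closure under complement and intersection) — contradiction. So L₁ − L₂ is not regular.

Note that the bare facts "L₁ regular, L₂ non-regular" do not settle the question by themselves: the closure of regular languages under ∪, ∩, complement and difference applies only when BOTH operands are regular. With a non-regular operand the result can come out regular or non-regular depending on the specific languages, so one has to work out L₁ − L₂ for this particular pair, as above.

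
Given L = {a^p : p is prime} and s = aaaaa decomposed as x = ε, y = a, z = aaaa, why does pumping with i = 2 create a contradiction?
xy²z = aaaaaa ∉ L

Pumping with i = 2 replaces y = a by y² = aa:
- Original: s = xyz = aaaaa; aaaaa has length 5, which is prime, so it is in L
- Pumped: xy²z = ε · aa · aaaa = aaaaaa
- aaaaaa has length 6 = 2 × 3, which is not prime, so it is not in L

The pumping lemma would require xy²z ∈ L, so this decomposition yields a contradiction.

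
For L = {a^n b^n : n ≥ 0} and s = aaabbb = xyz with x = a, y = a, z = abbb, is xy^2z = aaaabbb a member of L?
No

xy²z = a · aa · abbb = aaaabbb.
aaaabbb has 4 a's and 3 b's; 4 ≠ 3, so it is not in L.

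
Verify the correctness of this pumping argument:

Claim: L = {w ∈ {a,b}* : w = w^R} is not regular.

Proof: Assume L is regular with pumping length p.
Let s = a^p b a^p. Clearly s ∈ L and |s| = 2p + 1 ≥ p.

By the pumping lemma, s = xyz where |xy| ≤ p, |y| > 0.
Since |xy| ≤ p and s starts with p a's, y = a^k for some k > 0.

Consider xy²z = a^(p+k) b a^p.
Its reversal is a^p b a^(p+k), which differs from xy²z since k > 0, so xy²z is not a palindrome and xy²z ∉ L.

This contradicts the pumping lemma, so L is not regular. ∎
The proof is correct.

This proof is valid because:
1. s = a^p b a^p is in L and is chosen in terms of p, so |s| ≥ p holds for every p
2. The decomposition analysis is correct: |xy| ≤ p forces y to lie inside the leading a's
3. The contradiction is valid: a^(p+k) b a^p has more a's before the b than after it, so it is not a palindrome
4. The conclusion follows logically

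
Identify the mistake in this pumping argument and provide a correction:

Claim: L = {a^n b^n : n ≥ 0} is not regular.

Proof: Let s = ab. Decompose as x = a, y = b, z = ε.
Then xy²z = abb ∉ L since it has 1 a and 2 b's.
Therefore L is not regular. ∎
Error: The string s = ab might be shorter than the pumping length p.

Correction: Choose s = a^p b^p to ensure |s| ≥ p. Also, the decomposition is wrong: with |xy| ≤ p, y cannot include b's when s starts with p a's.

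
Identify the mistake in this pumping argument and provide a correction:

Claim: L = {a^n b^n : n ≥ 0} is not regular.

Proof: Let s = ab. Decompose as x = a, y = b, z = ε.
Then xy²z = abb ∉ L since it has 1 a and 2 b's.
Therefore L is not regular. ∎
Error: The string s = ab might be shorter than the pumping length p.

Correction: Choose s = a^p b^p to ensure |s| ≥ p. Also, the decomposition is wrong: with |xy| ≤ p, y cannot include b's when s starts with p a's.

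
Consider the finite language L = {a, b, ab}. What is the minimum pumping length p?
p = 3

For a finite language L, the pumping lemma holds vacuously if p > max|s| for s ∈ L.

The longest string in L = {a, b, ab} has length 2.
If p = 3, then no string s ∈ L has |s| ≥ p, so the condition is vacuously true.

The minimum pumping length is p = 3.

Why no smaller p works: for any p ≤ 2, the longest string s ∈ L has |s| = 2 ≥ p, so it would
have to be pumpable; but pumping up (i = 2, 3, ...) produces ever longer strings, which cannot all lie in the
finite language L. So the pumping property fails for every p ≤ 2.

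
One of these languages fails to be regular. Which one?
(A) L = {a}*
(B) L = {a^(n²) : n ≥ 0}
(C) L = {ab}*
(B) {a^(n²) : n ≥ 0}

(B) L = {a^(n²) : n ≥ 0} is NOT regular.

The pumping lemma can be used to prove this:
After pumping, length is no longer a perfect square

The other languages are regular because they can be recognized by finite automata.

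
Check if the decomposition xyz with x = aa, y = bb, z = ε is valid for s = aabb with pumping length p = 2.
Violated: |xy| ≤ p

The decomposition x = aa, y = bb, z = ε for s = aabb with p = 2
violates the constraint: |xy| ≤ p

|xy| = |aabb| = 4 > 2 = p. The decomposition puts too many characters in xy.

Pumping lemma constraints:
1. xyz = s (decomposition is valid)
2. |xy| ≤ p
3. |y| > 0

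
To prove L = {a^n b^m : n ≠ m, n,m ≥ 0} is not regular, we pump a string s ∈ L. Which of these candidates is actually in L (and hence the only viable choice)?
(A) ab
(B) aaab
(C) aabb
(B) aaab

The pumping lemma is applied to a string s that lies in L, so first check membership of each option:
- (A) ab = a^1 b^1 has n = m = 1, so it is not in L ✗
- (B) aaab = a^3 b^1 with 3 ≠ 1, so it is in L ✓
- (C) aabb = a^2 b^2 has n = m = 2, so it is not in L ✗

Only (B) aaab is in L, so it is the only candidate that could play the role of s.
(In a complete proof one picks s in terms of the pumping length p so that |s| ≥ p is guaranteed; a fixed string like aaab illustrates the shape of such an s.)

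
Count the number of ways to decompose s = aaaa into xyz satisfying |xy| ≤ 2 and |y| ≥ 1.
3

For s = 'aaaa' with pumping length p = 2:

Constraints: |xy| ≤ 2, |y| > 0

Valid decompositions (|xy| ≤ p, |y| ≥ 1):
  • x='', y='a', z='aaa'
  • x='a', y='a', z='aa'
  • x='', y='aa', z='aa'

Total count: 3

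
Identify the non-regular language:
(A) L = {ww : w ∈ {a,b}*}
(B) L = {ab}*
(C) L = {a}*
(A) {ww : w ∈ {a,b}*}

(A) L = {ww : w ∈ {a,b}*} is NOT regular.

The pumping lemma can be used to prove this:
After pumping, the two halves no longer match

The other languages are regular because they can be recognized by finite automata.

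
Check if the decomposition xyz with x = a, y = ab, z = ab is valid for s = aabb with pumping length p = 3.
Violated: xyz = s

The decomposition x = a, y = ab, z = ab for s = aabb with p = 3
violates the constraint: xyz = s

xyz = 'a' + 'ab' + 'ab' = 'aabab' ≠ 'aabb' = s. The decomposition doesn't reconstruct s.

Pumping lemma constraints:
1. xyz = s (decomposition is valid)
2. |xy| ≤ p
3. |y| > 0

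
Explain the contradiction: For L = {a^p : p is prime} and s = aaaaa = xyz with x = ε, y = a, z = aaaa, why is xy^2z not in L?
xy²z = aaaaaa ∉ L

Pumping with i = 2 replaces y = a by y² = aa:
- Original: s = xyz = aaaaa; aaaaa has length 5, which is prime, so it is in L
- Pumped: xy²z = ε · aa · aaaa = aaaaaa
- aaaaaa has length 6 = 2 × 3, which is not prime, so it is not in L

The pumping lemma would require xy²z ∈ L, so this decomposition yields a contradiction.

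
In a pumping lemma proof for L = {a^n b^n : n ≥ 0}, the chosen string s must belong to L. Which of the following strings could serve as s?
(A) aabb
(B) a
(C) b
(A) aabb

The pumping lemma is applied to a string s that lies in L, so first check membership of each option:
- (A) aabb = a^2 b^2 has equal counts (2 = 2), so it is in L ✓
- (B) a has 1 a's and 0 b's; 1 ≠ 0, so it is not in L ✗
- (C) b has 0 a's and 1 b's; 0 ≠ 1, so it is not in L ✗

Only (A) aabb is in L, so it is the only candidate that could play the role of s.
(In a complete proof one picks s in terms of the pumping length p so that |s| ≥ p is guaranteed; a fixed string like aabb illustrates the shape of such an s.)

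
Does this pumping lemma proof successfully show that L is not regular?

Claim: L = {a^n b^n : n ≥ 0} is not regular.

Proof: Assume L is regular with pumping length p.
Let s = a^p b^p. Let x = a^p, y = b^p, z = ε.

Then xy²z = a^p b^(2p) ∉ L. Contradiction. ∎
The proof is INCORRECT.

Error: The decomposition violates |xy| ≤ p.
With x = a^p and y = b^p, we have |xy| = 2p > p.
The pumping lemma requires |xy| ≤ p, so y must be within the first p characters.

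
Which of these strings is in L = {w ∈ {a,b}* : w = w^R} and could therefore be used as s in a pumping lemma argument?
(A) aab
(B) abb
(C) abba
(C) abba

The pumping lemma is applied to a string s that lies in L, so first check membership of each option:
- (A) aab reversed is baa ≠ aab, so it is not a palindrome and is not in L ✗
- (B) abb reversed is bba ≠ abb, so it is not a palindrome and is not in L ✗
- (C) abba reversed is abba, the same string, so it is a palindrome and is in L ✓

Only (C) abba is in L, so it is the only candidate that could play the role of s.
(In a complete proof one picks s in terms of the pumping length p so that |s| ≥ p is guaranteed; a fixed string like abba illustrates the shape of such an s.)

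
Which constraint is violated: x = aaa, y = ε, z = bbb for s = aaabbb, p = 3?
Violated: |y| > 0

The decomposition x = aaa, y = ε, z = bbb for s = aaabbb with p = 3
violates the constraint: |y| > 0

|y| = 0, but the pumping lemma requires |y| > 0 (y must be non-empty).

Pumping lemma constraints:
1. xyz = s (decomposition is valid)
2. |xy| ≤ p
3. |y| > 0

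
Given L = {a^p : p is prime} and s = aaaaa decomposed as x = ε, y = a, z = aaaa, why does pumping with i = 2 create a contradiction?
xy²z = aaaaaa ∉ L

Pumping with i = 2 replaces y = a by y² = aa:
- Original: s = xyz = aaaaa; aaaaa has length 5, which is prime, so it is in L
- Pumped: xy²z = ε · aa · aaaa = aaaaaa
- aaaaaa has length 6 = 2 × 3, which is not prime, so it is not in L

The pumping lemma would require xy²z ∈ L, so this decomposition yields a contradiction.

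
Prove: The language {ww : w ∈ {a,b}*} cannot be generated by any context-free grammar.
Assume for contradiction that L is context-free, and let p ≥ 1 be the pumping length given by the pumping lemma for CFLs.
Choose s = a^p b^p a^p b^p. Then s ∈ L (take w = a^p b^p) and |s| = 4p ≥ p.
By the CFL pumping lemma, s = uvxyz for some u, v, x, y, z with |vxy| ≤ p, |vy| ≥ 1, and uv^i xy^i z ∈ L for every i ≥ 0.

Write s as four blocks A₁ B₁ A₂ B₂ with A₁ = A₂ = a^p and B₁ = B₂ = b^p. Since |vxy| ≤ p, the window vxy lies inside at most two adjacent blocks. Take i = 0 and let t = uxz, so |t| = 4p − |vy| with 1 ≤ |vy| ≤ p. If |t| is odd, t ∉ L immediately, so assume |vy| is even (hence |vy| ≥ 2) and |t|/2 = 2p − |vy|/2, which satisfies p ≤ |t|/2 ≤ 2p − 1.

Case 1 (vxy inside A₁B₁): t = a^(p−j) b^(p−l) a^p b^p with j + l = |vy|. The second half of t has length < 2p, so it is a suffix of the trailing a^p b^p and ends in b; the first half is a^(p−j) b^(p−l) a^((j+l)/2), which ends in a because (j+l)/2 ≥ 1. The halves differ, so t ∉ L.

Case 2 (vxy inside B₁A₂, straddling the middle): t = a^p b^(p−j) a^(p−l) b^p with j + l = |vy|. If t = ww, then w is a prefix of t of length ≥ p, so w begins with a^p; and w is a suffix of t of length ≥ p, so w ends with b^p. That forces |w| ≥ 2p, contradicting |w| = |t|/2 ≤ 2p − 1. So t ∉ L.

Case 3 (vxy inside A₂B₂): t = a^p b^p a^(p−j) b^(p−l) with j + l = |vy|. The first half of t is a prefix of a^p b^p, so it begins with a; the second half is b^((j+l)/2) a^(p−j) b^(p−l), which begins with b. The halves differ, so t ∉ L.

In every case uv⁰xy⁰z = uxz ∉ L.

This contradicts the CFL pumping lemma, which requires uv^i xy^i z ∈ L for all i ≥ 0.
Hence L = {ww : w ∈ {a,b}*} is not context-free. ∎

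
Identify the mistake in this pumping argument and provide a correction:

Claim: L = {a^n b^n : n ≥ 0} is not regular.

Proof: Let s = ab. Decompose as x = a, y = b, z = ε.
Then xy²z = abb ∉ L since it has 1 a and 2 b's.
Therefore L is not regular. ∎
Error: The string s = ab might be shorter than the pumping length p.

Correction: Choose s = a^p b^p to ensure |s| ≥ p. Also, the decomposition is wrong: with |xy| ≤ p, y cannot include b's when s starts with p a's.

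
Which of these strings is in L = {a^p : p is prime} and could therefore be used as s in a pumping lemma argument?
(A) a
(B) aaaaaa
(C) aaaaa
(C) aaaaa

The pumping lemma is applied to a string s that lies in L, so first check membership of each option:
- (A) a has length 1, which is not prime, so it is not in L ✗
- (B) aaaaaa has length 6 = 2 × 3, which is not prime, so it is not in L ✗
- (C) aaaaa has length 5, which is prime, so it is in L ✓

Only (C) aaaaa is in L, so it is the only candidate that could play the role of s.
(In a complete proof one picks s in terms of the pumping length p so that |s| ≥ p is guaranteed; a fixed string like aaaaa illustrates the shape of such an s.)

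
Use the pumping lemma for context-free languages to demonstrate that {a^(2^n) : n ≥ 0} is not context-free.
Assume for contradiction that L is context-free, and let p ≥ 1 be the pumping length given by the pumping lemma for CFLs.
Choose s = a^(2^p). Then s ∈ L and |s| = 2^p ≥ p.
By the CFL pumping lemma, s = uvxyz for some u, v, x, y, z with |vxy| ≤ p, |vy| ≥ 1, and uv^i xy^i z ∈ L for every i ≥ 0.
All symbols are a's, so only lengths matter: let k = |vy|, with 1 ≤ k ≤ |vxy| ≤ p < 2^p.

Take i = 2: |uv²xy²z| = 2^p + k, and 2^p < 2^p + k < 2^p + 2^p = 2^(p+1).
So the length lies strictly between consecutive powers of two and is not a power of 2; uv²xy²z ∉ L.

This contradicts the CFL pumping lemma, which requires uv^i xy^i z ∈ L for all i ≥ 0.
Hence L = {a^(2^n) : n ≥ 0} is not context-free. ∎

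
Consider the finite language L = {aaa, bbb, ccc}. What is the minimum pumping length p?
p = 4

For a finite language L, the pumping lemma holds vacuously if p > max|s| for s ∈ L.

The longest string in L = {aaa, bbb, ccc} has length 3.
If p = 4, then no string s ∈ L has |s| ≥ p, so the condition is vacuously true.

The minimum pumping length is p = 4.

Why no smaller p works: for any p ≤ 3, the longest string s ∈ L has |s| = 3 ≥ p, so it would
have to be pumpable; but pumping up (i = 2, 3, ...) produces ever longer strings, which cannot all lie in the
finite language L. So the pumping property fails for every p ≤ 3.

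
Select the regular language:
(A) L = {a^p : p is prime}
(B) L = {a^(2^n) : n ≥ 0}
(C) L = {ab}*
(C) {ab}*

(C) L = {ab}* is regular.

This can be recognized by a finite automaton (DFA/NFA).
Regular expressions like {ab}* define regular languages.

The other choices are not regular:
- {a^p : p is prime}: After pumping, the length becomes composite
- {a^(2^n) : n ≥ 0}: After pumping, length is no longer a power of 2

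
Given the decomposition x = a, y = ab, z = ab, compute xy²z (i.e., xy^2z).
aababab

Given x = 'a', y = 'ab', z = 'ab' and i = 2:

xy^2z = x + y·y·...·y (2 times) + z
       = 'a' + 'ab'^2 + 'ab'
       = 'a' + 'abab' + 'ab'
       = 'aababab'

The pumped string is 'aababab' with length 7.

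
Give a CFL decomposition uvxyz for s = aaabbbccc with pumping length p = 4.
u='aa', v='a', x='bb', y='b', z='ccc'

For s = aaabbbccc with pumping length p = 4:

One valid decomposition:
- u = 'aa'
- v = 'a'
- x = 'bb'
- y = 'b'
- z = 'ccc'

Verification:
- uvxyz = 'aa' + 'a' + 'bb' + 'b' + 'ccc' = aaabbbccc ✓
- |vxy| = |'abbb'| = 4 ≤ 4 ✓
- |vy| = |'ab'| = 2 > 0 ✓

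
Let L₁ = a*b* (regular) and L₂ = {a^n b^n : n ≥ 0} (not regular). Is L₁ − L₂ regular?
No — L₁ − L₂ is not regular.

a*b* − {a^n b^n} = {a^n b^m : n ≠ m}. If this were regular, then its complement intersected with a*b*, namely {a^n b^n : n ≥ 0}, would be regular too (closure under complement and intersection) — contradiction. So L₁ − L₂ is not regular.

Note that the bare facts "L₁ regular, L₂ non-regular" do not settle the question by themselves: the closure of regular languages under ∪, ∩, complement and difference applies only when BOTH operands are regular. With a non-regular operand the result can come out regular or non-regular depending on the specific languages, so one has to work out L₁ − L₂ for this particular pair, as above.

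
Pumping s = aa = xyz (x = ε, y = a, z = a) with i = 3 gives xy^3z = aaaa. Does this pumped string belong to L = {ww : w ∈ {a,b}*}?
Yes

xy³z = ε · aaa · a = aaaa.
aaaa splits into halves aa · aa, which are equal, so it is in L (w = aa).
(A single pumped string landing in L is not a contradiction by itself; a non-regularity proof needs some i for which xy^i z ∉ L, for every admissible decomposition.)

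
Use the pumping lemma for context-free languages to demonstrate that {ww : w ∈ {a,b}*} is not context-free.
Assume for contradiction that L is context-free, and let p ≥ 1 be the pumping length given by the pumping lemma for CFLs.
Choose s = a^p b^p a^p b^p. Then s ∈ L (take w = a^p b^p) and |s| = 4p ≥ p.
By the CFL pumping lemma, s = uvxyz for some u, v, x, y, z with |vxy| ≤ p, |vy| ≥ 1, and uv^i xy^i z ∈ L for every i ≥ 0.

Write s as four blocks A₁ B₁ A₂ B₂ with A₁ = A₂ = a^p and B₁ = B₂ = b^p. Since |vxy| ≤ p, the window vxy lies inside at most two adjacent blocks. Take i = 0 and let t = uxz, so |t| = 4p − |vy| with 1 ≤ |vy| ≤ p. If |t| is odd, t ∉ L immediately, so assume |vy| is even (hence |vy| ≥ 2) and |t|/2 = 2p − |vy|/2, which satisfies p ≤ |t|/2 ≤ 2p − 1.

Case 1 (vxy inside A₁B₁): t = a^(p−j) b^(p−l) a^p b^p with j + l = |vy|. The second half of t has length < 2p, so it is a suffix of the trailing a^p b^p and ends in b; the first half is a^(p−j) b^(p−l) a^((j+l)/2), which ends in a because (j+l)/2 ≥ 1. The halves differ, so t ∉ L.

Case 2 (vxy inside B₁A₂, straddling the middle): t = a^p b^(p−j) a^(p−l) b^p with j + l = |vy|. If t = ww, then w is a prefix of t of length ≥ p, so w begins with a^p; and w is a suffix of t of length ≥ p, so w ends with b^p. That forces |w| ≥ 2p, contradicting |w| = |t|/2 ≤ 2p − 1. So t ∉ L.

Case 3 (vxy inside A₂B₂): t = a^p b^p a^(p−j) b^(p−l) with j + l = |vy|. The first half of t is a prefix of a^p b^p, so it begins with a; the second half is b^((j+l)/2) a^(p−j) b^(p−l), which begins with b. The halves differ, so t ∉ L.

In every case uv⁰xy⁰z = uxz ∉ L.

This contradicts the CFL pumping lemma, which requires uv^i xy^i z ∈ L for all i ≥ 0.
Hence L = {ww : w ∈ {a,b}*} is not context-free. ∎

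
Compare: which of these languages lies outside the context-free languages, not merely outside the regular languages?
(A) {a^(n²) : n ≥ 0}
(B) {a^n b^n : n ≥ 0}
(A) {a^(n²) : n ≥ 0}

(A) {a^(n²) : n ≥ 0} requires the CFL pumping lemma.

- {a^n b^n : n ≥ 0} is context-free (but not regular)
  • Can be shown non-regular with the regular pumping lemma
  • After pumping, the number of a's and b's become unequal

- {a^(n²) : n ≥ 0} is NOT context-free
  • Requires the CFL pumping lemma to prove
  • Gaps between squares grow unboundedly

The CFL pumping lemma is "stronger" in that it can prove non-membership
in the larger class of context-free languages.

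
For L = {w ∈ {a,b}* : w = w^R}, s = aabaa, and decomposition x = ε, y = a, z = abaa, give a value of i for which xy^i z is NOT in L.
i = 2

xy²z = ε · aa · abaa = aaabaa; aaabaa reversed is aabaaa ≠ aaabaa, so it is not a palindrome and is not in L.
(Other choices also work, e.g. i = 0, 3; only i = 1 is guaranteed to stay in L since xy¹z = s.)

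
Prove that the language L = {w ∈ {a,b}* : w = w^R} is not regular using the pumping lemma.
Assume for contradiction that L is regular, and let p ≥ 1 be the pumping length given by the pumping lemma.
Choose s = a^p b a^p. Then s ∈ L (it reads the same in both directions) and |s| = 2p + 1 ≥ p.
By the pumping lemma, s = xyz for some x, y, z with |xy| ≤ p, |y| ≥ 1, and xy^i z ∈ L for every i ≥ 0.
Since |xy| ≤ p and the first p symbols of s are all a's, y = a^k for some k with 1 ≤ k ≤ p.

Take i = 2: xy²z = a^(p + k) b a^p.
Its reversal is a^p b a^(p + k). These differ because the block of a's before the unique b has length p + k in one and p in the other, and p + k ≠ p since k ≥ 1. So xy²z is not a palindrome, i.e. xy²z ∉ L.

This contradicts the pumping lemma, which requires xy^i z ∈ L for all i ≥ 0.
Hence L = {w ∈ {a,b}* : w = w^R} is not regular. ∎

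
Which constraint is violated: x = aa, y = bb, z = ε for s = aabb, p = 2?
Violated: |xy| ≤ p

The decomposition x = aa, y = bb, z = ε for s = aabb with p = 2
violates the constraint: |xy| ≤ p

|xy| = |aabb| = 4 > 2 = p. The decomposition puts too many characters in xy.

Pumping lemma constraints:
1. xyz = s (decomposition is valid)
2. |xy| ≤ p
3. |y| > 0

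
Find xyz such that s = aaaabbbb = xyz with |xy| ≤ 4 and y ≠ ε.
x = 'aa', y = 'a', z = 'abbbb'

For s = aaaabbbb and p = 4, one valid decomposition is:
- x = 'aa' (length 2)
- y = 'a' (length 1)
- z = 'abbbb' (length 5)

Verification:
- xyz = 'aa' + 'a' + 'abbbb' = aaaabbbb ✓
- |xy| = 3 ≤ 4 ✓
- |y| = 1 > 0 ✓

All pumping lemma constraints are satisfied.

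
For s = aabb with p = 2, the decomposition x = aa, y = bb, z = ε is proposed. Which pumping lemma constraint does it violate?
Violated: |xy| ≤ p

The decomposition x = aa, y = bb, z = ε for s = aabb with p = 2
violates the constraint: |xy| ≤ p

|xy| = |aabb| = 4 > 2 = p. The decomposition puts too many characters in xy.

Pumping lemma constraints:
1. xyz = s (decomposition is valid)
2. |xy| ≤ p
3. |y| > 0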